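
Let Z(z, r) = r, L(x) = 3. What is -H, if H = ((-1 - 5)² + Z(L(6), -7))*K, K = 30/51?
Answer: -290/17 ≈ -17.059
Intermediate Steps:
K = 10/17 (K = 30*(1/51) = 10/17 ≈ 0.58823)
H = 290/17 (H = ((-1 - 5)² - 7)*(10/17) = ((-6)² - 7)*(10/17) = (36 - 7)*(10/17) = 29*(10/17) = 290/17 ≈ 17.059)
-H = -1*290/17 = -290/17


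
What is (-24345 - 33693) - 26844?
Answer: -84882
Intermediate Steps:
(-24345 - 33693) - 26844 = -58038 - 26844 = -84882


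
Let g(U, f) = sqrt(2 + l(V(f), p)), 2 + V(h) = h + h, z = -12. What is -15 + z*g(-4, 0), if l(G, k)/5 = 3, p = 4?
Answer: -15 - 12*sqrt(17) ≈ -64.477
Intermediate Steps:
V(h) = -2 + 2*h (V(h) = -2 + (h + h) = -2 + 2*h)
l(G, k) = 15 (l(G, k) = 5*3 = 15)
g(U, f) = sqrt(17) (g(U, f) = sqrt(2 + 15) = sqrt(17))
-15 + z*g(-4, 0) = -15 - 12*sqrt(17)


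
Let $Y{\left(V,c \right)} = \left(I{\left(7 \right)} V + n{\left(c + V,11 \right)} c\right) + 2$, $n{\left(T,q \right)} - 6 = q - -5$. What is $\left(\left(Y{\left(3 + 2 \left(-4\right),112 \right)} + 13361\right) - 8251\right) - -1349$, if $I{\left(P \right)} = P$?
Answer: $8890$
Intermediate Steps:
$n{\left(T,q \right)} = 11 + q$ ($n{\left(T,q \right)} = 6 + \left(q - -5\right) = 6 + \left(q + 5\right) = 6 + \left(5 + q\right) = 11 + q$)
$Y{\left(V,c \right)} = 2 + 7 V + 22 c$ ($Y{\left(V,c \right)} = \left(7 V + \left(11 + 11\right) c\right) + 2 = \left(7 V + 22 c\right) + 2 = 2 + 7 V + 22 c$)
$\left(\left(Y{\left(3 + 2 \left(-4\right),112 \right)} + 13361\right) - 8251\right) - -1349 = \left(\left(\left(2 + 7 \left(3 + 2 \left(-4\right)\right) + 22 \cdot 112\right) + 13361\right) - 8251\right) - -1349 = \left(\left(\left(2 + 7 \left(3 - 8\right) + 2464\right) + 13361\right) - 8251\right) + 1349 = \left(\left(\left(2 + 7 \left(-5\right) + 2464\right) + 13361\right) - 8251\right) + 1349 = \left(\left(\left(2 - 35 + 2464\right) + 13361\right) - 8251\right) + 1349 = \left(\left(2431 + 13361\right) - 8251\right) + 1349 = \left(15792 - 8251\right) + 1349 = 7541 + 1349 = 8890$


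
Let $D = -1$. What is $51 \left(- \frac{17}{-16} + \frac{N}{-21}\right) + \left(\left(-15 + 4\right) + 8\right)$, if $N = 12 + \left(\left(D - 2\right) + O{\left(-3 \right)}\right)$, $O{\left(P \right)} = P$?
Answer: $\frac{4101}{112} \approx 36.616$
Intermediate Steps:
$N = 6$ ($N = 12 - 6 = 6$)
$51 \left(- \frac{17}{-16} + \frac{N}{-21}\right) + \left(\left(-15 + 4\right) + 8\right) = 51 \left(- \frac{17}{-16} + \frac{6}{-21}\right) + \left(\left(-15 + 4\right) + 8\right) = 51 \left(\left(-17\right) \left(- \frac{1}{16}\right) + 6 \left(- \frac{1}{21}\right)\right) + \left(-11 + 8\right) = 51 \left(\frac{17}{16} - \frac{2}{7}\right) - 3 = 51 \cdot \frac{87}{112} - 3 = \frac{4437}{112} - 3 = \frac{4101}{112}$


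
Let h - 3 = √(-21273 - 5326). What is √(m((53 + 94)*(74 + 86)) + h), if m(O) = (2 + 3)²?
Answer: √(28 + I*√26599) ≈ 9.8356 + 8.2909*I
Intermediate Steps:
m(O) = 25 (m(O) = 5² = 25)
h = 3 + I*√26599 (h = 3 + √(-21273 - 5326) = 3 + √(-26599) = 3 + I*√26599 ≈ 3.0 + 163.09*I)
√(m((53 + 94)*(74 + 86)) + h) = √(25 + (3 + I*√26599)) = √(28 + I*√26599)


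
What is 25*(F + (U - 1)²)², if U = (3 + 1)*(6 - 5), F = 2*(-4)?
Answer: 25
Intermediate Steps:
F = -8
U = 4 (U = 4*1 = 4)
25*(F + (U - 1)²)² = 25*(-8 + (4 - 1)²)² = 25*(-8 + 3²)² = 25*(-8 + 9)² = 25*1² = 25*1 = 25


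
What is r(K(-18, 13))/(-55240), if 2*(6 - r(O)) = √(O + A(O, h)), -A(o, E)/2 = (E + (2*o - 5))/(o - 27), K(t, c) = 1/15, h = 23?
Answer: -3/27620 + √3243615/167377200 ≈ -9.7857e-5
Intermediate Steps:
K(t, c) = 1/15
A(o, E) = -2*(-5 + E + 2*o)/(-27 + o) (A(o, E) = -2*(E + (2*o - 5))/(o - 27) = -2*(E + (-5 + 2*o))/(-27 + o) = -2*(-5 + E + 2*o)/(-27 + o))
r(O) = 6 - √(O + 2*(-18 - 2*O)/(-27 + O))/2 (r(O) = 6 - √(O + 2*(5 - 1*23 - 2*O)/(-27 + O))/2 = 6 - √(O + 2*(5 - 23 - 2*O)/(-27 + O))/2 = 6 - √(O + 2*(-18 - 2*O)/(-27 + O))/2)
r(K(-18, 13))/(-55240) = (6 - √(-1/(-27 + 1/15))*√(36 - (1/15)² + 31*(1/15))/2)/(-55240) = (6 - √(-1/(-404/15))*√(36 - 1*1/225 + 31/15)/2)*(-1/55240) = (6 - √1515*√(36 - 1/225 + 31/15)/202/2)*(-1/55240) = (6 - √3243615/1515/2)*(-1/55240) = (6 - √3243615/3030)*(-1/55240) = -3/27620 + √3243615/167377200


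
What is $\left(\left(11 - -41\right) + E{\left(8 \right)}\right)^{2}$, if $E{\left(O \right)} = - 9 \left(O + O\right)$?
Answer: $8464$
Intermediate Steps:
$E{\left(O \right)} = - 18 O$ ($E{\left(O \right)} = - 9 \cdot 2 O = - 18 O$)
$\left(\left(11 - -41\right) + E{\left(8 \right)}\right)^{2} = \left(\left(11 - -41\right) - 144\right)^{2} = \left(\left(11 + 41\right) - 144\right)^{2} = \left(52 - 144\right)^{2} = \left(-92\right)^{2} = 8464$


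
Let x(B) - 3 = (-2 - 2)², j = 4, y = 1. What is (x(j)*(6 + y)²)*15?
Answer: 13965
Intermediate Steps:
x(B) = 19 (x(B) = 3 + (-2 - 2)² = 3 + (-4)² = 3 + 16 = 19)
(x(j)*(6 + y)²)*15 = (19*(6 + 1)²)*15 = (19*7²)*15 = (19*49)*15 = 931*15 = 13965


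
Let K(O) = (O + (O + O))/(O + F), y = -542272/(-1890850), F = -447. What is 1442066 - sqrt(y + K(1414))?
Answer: 1442066 - sqrt(156247851361551118)/182845195 ≈ 1.4421e+6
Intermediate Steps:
y = 271136/945425 (y = -542272*(-1/1890850) = 271136/945425 ≈ 0.28679)
K(O) = 3*O/(-447 + O) (K(O) = (O + (O + O))/(O - 447) = (O + 2*O)/(-447 + O) = (3*O)/(-447 + O) = 3*O/(-447 + O))
1442066 - sqrt(y + K(1414)) = 1442066 - sqrt(271136/945425 + 3*1414/(-447 + 1414)) = 1442066 - sqrt(271136/945425 + 3*1414/967) = 1442066 - sqrt(271136/945425 + 3*1414*(1/967)) = 1442066 - sqrt(271136/945425 + 4242/967) = 1442066 - sqrt(4272681362/914225975) = 1442066 - sqrt(156247851361551118)/182845195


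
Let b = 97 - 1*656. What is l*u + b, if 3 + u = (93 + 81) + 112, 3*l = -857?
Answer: -244208/3 ≈ -81403.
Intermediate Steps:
l = -857/3 (l = (⅓)*(-857) = -857/3 ≈ -285.67)
b = -559 (b = 97 - 656 = -559)
u = 283 (u = -3 + ((93 + 81) + 112) = -3 + (174 + 112) = -3 + 286 = 283)
l*u + b = -857/3*283 - 559 = -242531/3 - 559 = -244208/3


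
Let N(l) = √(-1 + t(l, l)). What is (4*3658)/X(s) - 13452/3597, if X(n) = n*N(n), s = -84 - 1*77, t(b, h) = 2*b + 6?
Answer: -4484/1199 + 14632*I*√317/51037 ≈ -3.7398 + 5.1044*I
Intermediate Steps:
t(b, h) = 6 + 2*b
N(l) = √(5 + 2*l) (N(l) = √(-1 + (6 + 2*l)) = √(5 + 2*l))
s = -161 (s = -84 - 77 = -161)
X(n) = n*√(5 + 2*n)
(4*3658)/X(s) - 13452/3597 = (4*3658)/((-161*√(5 + 2*(-161)))) - 13452/3597 = 14632/((-161*√(5 - 322))) - 13452*1/3597 = 14632/((-161*I*√317)) - 4484/1199 = 14632*(I*√317/51037) - 4484/1199 = 14632*I*√317/51037 - 4484/1199 = -4484/1199 + 14632*I*√317/51037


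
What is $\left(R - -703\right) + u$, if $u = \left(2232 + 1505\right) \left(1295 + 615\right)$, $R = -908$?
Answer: $7137465$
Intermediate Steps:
$u = 7137670$ ($u = 3737 \cdot 1910 = 7137670$)
$\left(R - -703\right) + u = \left(-908 - -703\right) + 7137670 = \left(-908 + 703\right) + 7137670 = -205 + 7137670 = 7137465$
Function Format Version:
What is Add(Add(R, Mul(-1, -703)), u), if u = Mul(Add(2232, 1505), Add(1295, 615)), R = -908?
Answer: 7137465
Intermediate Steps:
u = 7137670 (u = Mul(3737, 1910) = 7137670)
Add(Add(R, Mul(-1, -703)), u) = Add(Add(-908, Mul(-1, -703)), 7137670) = Add(Add(-908, 703), 7137670) = Add(-205, 7137670) = 7137465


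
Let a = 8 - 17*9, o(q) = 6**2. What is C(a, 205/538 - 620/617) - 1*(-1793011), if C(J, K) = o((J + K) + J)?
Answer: 1793047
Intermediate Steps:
o(q) = 36
a = -145 (a = 8 - 153 = -145)
C(J, K) = 36
C(a, 205/538 - 620/617) - 1*(-1793011) = 36 - 1*(-1793011) = 36 + 1793011 = 1793047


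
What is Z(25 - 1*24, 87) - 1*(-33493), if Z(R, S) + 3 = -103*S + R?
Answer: 24530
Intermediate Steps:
Z(R, S) = -3 + R - 103*S (Z(R, S) = -3 + (-103*S + R) = -3 + (R - 103*S) = -3 + R - 103*S)
Z(25 - 1*24, 87) - 1*(-33493) = (-3 + (25 - 1*24) - 103*87) - 1*(-33493) = (-3 + (25 - 24) - 8961) + 33493 = (-3 + 1 - 8961) + 33493 = -8963 + 33493 = 24530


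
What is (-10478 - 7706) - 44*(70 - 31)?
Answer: -19900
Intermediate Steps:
(-10478 - 7706) - 44*(70 - 31) = -18184 - 44*39 = -18184 - 1716 = -19900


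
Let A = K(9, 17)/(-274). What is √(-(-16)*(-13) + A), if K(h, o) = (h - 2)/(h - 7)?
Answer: I*√15616767/274 ≈ 14.423*I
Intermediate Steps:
K(h, o) = (-2 + h)/(-7 + h)
A = -7/548 (A = ((-2 + 9)/(-7 + 9))/(-274) = (7/2)*(-1/274) = -7/548 ≈ -0.012774)
√(-(-16)*(-13) + A) = √(-(-16)*(-13) - 7/548) = √(-16*13 - 7/548) = √(-208 - 7/548) = √(-113991/548) = I*√15616767/274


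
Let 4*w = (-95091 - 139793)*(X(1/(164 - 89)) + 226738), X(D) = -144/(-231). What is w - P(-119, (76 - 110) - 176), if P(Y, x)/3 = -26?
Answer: -1025202534148/77 ≈ -1.3314e+10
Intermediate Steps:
X(D) = 48/77 (X(D) = -144*(-1/231) = 48/77)
w = -1025202540154/77 (w = ((-95091 - 139793)*(48/77 + 226738))/4 = (-234884*17458874/77)/4 = (1/4)*(-4100810160616/77) = -1025202540154/77 ≈ -1.3314e+10)
P(Y, x) = -78 (P(Y, x) = 3*(-26) = -78)
w - P(-119, (76 - 110) - 176) = -1025202540154/77 - 1*(-78) = -1025202540154/77 + 78 = -1025202534148/77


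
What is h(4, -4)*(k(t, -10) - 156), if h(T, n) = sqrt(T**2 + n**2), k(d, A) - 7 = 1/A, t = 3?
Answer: -2982*sqrt(2)/5 ≈ -843.44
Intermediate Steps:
k(d, A) = 7 + 1/A
h(4, -4)*(k(t, -10) - 156) = sqrt(4**2 + (-4)**2)*((7 + 1/(-10)) - 156) = sqrt(16 + 16)*((7 - 1/10) - 156) = sqrt(32)*(69/10 - 156) = (4*sqrt(2))*(-1491/10) = -2982*sqrt(2)/5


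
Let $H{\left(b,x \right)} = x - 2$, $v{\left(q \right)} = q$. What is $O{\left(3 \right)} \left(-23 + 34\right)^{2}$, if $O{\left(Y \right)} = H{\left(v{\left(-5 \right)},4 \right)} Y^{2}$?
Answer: $2178$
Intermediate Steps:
$H{\left(b,x \right)} = -2 + x$
$O{\left(Y \right)} = 2 Y^{2}$ ($O{\left(Y \right)} = \left(-2 + 4\right) Y^{2} = 2 Y^{2}$)
$O{\left(3 \right)} \left(-23 + 34\right)^{2} = 2 \cdot 3^{2} \left(-23 + 34\right)^{2} = 2 \cdot 9 \cdot 11^{2} = 18 \cdot 121 = 2178$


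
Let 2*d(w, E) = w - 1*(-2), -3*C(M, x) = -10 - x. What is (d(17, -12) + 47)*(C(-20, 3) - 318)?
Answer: -106333/6 ≈ -17722.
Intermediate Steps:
C(M, x) = 10/3 + x/3 (C(M, x) = -(-10 - x)/3 = 10/3 + x/3)
d(w, E) = 1 + w/2 (d(w, E) = (w - 1*(-2))/2 = (w + 2)/2 = (2 + w)/2 = 1 + w/2)
(d(17, -12) + 47)*(C(-20, 3) - 318) = ((1 + (1/2)*17) + 47)*((10/3 + (1/3)*3) - 318) = ((1 + 17/2) + 47)*((10/3 + 1) - 318) = (19/2 + 47)*(13/3 - 318) = (113/2)*(-941/3) = -106333/6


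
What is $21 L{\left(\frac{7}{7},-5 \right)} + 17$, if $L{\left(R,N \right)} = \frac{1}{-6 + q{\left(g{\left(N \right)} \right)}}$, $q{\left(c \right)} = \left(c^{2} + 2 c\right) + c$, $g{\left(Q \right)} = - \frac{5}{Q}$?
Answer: $\frac{13}{2} \approx 6.5$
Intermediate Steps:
$q{\left(c \right)} = c^{2} + 3 c$
$L{\left(R,N \right)} = \frac{1}{-6 - \frac{5 \left(3 - \frac{5}{N}\right)}{N}}$ ($L{\left(R,N \right)} = \frac{1}{-6 + - \frac{5}{N} \left(3 - \frac{5}{N}\right)} = \frac{1}{-6 - \frac{5 \left(3 - \frac{5}{N}\right)}{N}}$)
$21 L{\left(\frac{7}{7},-5 \right)} + 17 = 21 \frac{\left(-5\right)^{2}}{25 - -75 - 6 \left(-5\right)^{2}} + 17 = 21 \frac{25}{25 + 75 - 150} + 17 = 21 \frac{25}{-50} + 17 = 21 \cdot 25 \left(- \frac{1}{50}\right) + 17 = 21 \left(- \frac{1}{2}\right) + 17 = - \frac{21}{2} + 17 = \frac{13}{2}$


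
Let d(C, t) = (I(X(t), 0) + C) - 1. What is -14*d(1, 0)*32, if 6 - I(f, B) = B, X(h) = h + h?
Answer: -2688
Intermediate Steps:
X(h) = 2*h
I(f, B) = 6 - B
d(C, t) = 5 + C (d(C, t) = ((6 - 1*0) + C) - 1 = ((6 + 0) + C) - 1 = (6 + C) - 1 = 5 + C)
-14*d(1, 0)*32 = -14*(5 + 1)*32 = -14*6*32 = -84*32 = -2688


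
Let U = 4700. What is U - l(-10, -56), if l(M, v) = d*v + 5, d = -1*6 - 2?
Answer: 4247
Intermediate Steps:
d = -8 (d = -6 - 2 = -8)
l(M, v) = 5 - 8*v (l(M, v) = -8*v + 5 = 5 - 8*v)
U - l(-10, -56) = 4700 - (5 - 8*(-56)) = 4700 - (5 + 448) = 4700 - 1*453 = 4700 - 453 = 4247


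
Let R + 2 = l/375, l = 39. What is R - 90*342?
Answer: -3847737/125 ≈ -30782.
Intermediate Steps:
R = -237/125 (R = -2 + 39/375 = -2 + 39*(1/375) = -2 + 13/125 = -237/125 ≈ -1.8960)
R - 90*342 = -237/125 - 90*342 = -237/125 - 30780 = -3847737/125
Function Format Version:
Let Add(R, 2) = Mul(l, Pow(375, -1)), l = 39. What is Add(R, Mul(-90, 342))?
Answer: Rational(-3847737, 125) ≈ -30782.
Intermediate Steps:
R = Rational(-237, 125) (R = Add(-2, Mul(39, Pow(375, -1))) = Add(-2, Mul(39, Rational(1, 375))) = Add(-2, Rational(13, 125)) = Rational(-237, 125) ≈ -1.8960)
Add(R, Mul(-90, 342)) = Add(Rational(-237, 125), Mul(-90, 342)) = Add(Rational(-237, 125), -30780) = Rational(-3847737, 125)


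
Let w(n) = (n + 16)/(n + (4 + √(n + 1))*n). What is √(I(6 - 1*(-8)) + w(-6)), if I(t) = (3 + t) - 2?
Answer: √15*√((44 + 9*I*√5)/(5 + I*√5))/3 ≈ 3.837 + 0.016188*I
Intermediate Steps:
I(t) = 1 + t
w(n) = (16 + n)/(n + n*(4 + √(1 + n))) (w(n) = (16 + n)/(n + (4 + √(1 + n))*n) = (16 + n)/(n + n*(4 + √(1 + n))))
√(I(6 - 1*(-8)) + w(-6)) = √((1 + (6 - 1*(-8))) + (16 - 6)/((-6)*(5 + √(1 - 6)))) = √((1 + (6 + 8)) - ⅙*10/(5 + √(-5))) = √((1 + 14) - ⅙*10/(5 + I*√5)) = √(15 - 5/(3*(5 + I*√5)))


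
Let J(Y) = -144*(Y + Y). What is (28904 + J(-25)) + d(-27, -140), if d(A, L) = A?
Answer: 36077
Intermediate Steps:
J(Y) = -288*Y
(28904 + J(-25)) + d(-27, -140) = (28904 - 288*(-25)) - 27 = (28904 + 7200) - 27 = 36104 - 27 = 36077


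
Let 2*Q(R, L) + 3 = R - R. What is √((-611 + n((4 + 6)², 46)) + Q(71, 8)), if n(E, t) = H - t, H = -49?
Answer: I*√2830/2 ≈ 26.599*I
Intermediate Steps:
Q(R, L) = -3/2 (Q(R, L) = -3/2 + (R - R)/2 = -3/2 + (½)*0 = -3/2 + 0 = -3/2)
n(E, t) = -49 - t
√((-611 + n((4 + 6)², 46)) + Q(71, 8)) = √((-611 + (-49 - 1*46)) - 3/2) = √((-611 + (-49 - 46)) - 3/2) = √((-611 - 95) - 3/2) = √(-706 - 3/2) = √(-1415/2) = I*√2830/2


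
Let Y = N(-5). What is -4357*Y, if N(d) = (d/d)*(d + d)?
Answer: 43570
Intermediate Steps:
N(d) = 2*d (N(d) = 1*(2*d) = 2*d)
Y = -10 (Y = 2*(-5) = -10)
-4357*Y = -4357*(-10) = 43570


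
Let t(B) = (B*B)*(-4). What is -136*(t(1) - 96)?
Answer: 13600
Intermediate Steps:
t(B) = -4*B² (t(B) = B²*(-4) = -4*B²)
-136*(t(1) - 96) = -136*(-4*1² - 96) = -136*(-4*1 - 96) = -136*(-4 - 96) = -136*(-100) = 13600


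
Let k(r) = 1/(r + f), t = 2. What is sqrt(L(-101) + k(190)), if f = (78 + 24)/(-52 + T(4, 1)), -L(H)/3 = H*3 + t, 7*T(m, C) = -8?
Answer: 139*sqrt(37605)/897 ≈ 30.050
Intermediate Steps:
T(m, C) = -8/7 (T(m, C) = (1/7)*(-8) = -8/7)
L(H) = -6 - 9*H (L(H) = -3*(H*3 + 2) = -3*(3*H + 2) = -3*(2 + 3*H) = -6 - 9*H)
f = -119/62 (f = (78 + 24)/(-52 - 8/7) = 102/(-372/7) = 102*(-7/372) = -119/62 ≈ -1.9194)
k(r) = 1/(-119/62 + r) (k(r) = 1/(r - 119/62) = 1/(-119/62 + r))
sqrt(L(-101) + k(190)) = sqrt((-6 - 9*(-101)) + 62/(-119 + 62*190)) = sqrt((-6 + 909) + 62/(-119 + 11780)) = sqrt(903 + 62/11661) = sqrt(10529945/11661) = 139*sqrt(37605)/897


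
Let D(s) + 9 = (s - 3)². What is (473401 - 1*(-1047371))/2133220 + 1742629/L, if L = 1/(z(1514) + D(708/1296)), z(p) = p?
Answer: 16379419523572421677/6220469520 ≈ 2.6331e+9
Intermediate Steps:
D(s) = -9 + (-3 + s)² (D(s) = -9 + (s - 3)² = -9 + (-3 + s)²)
L = 11664/17624545 (L = 1/(1514 + (708/1296)*(-6 + 708/1296)) = 1/(1514 + (708*(1/1296))*(-6 + 708*(1/1296))) = 1/(1514 + 59*(-6 + 59/108)/108) = 1/(1514 + (59/108)*(-589/108)) = 1/(1514 - 34751/11664) = 1/(17624545/11664) = 11664/17624545 ≈ 0.00066180)
(473401 - 1*(-1047371))/2133220 + 1742629/L = (473401 - 1*(-1047371))/2133220 + 1742629/(11664/17624545) = (473401 + 1047371)*(1/2133220) + 1742629*(17624545/11664) = 1520772*(1/2133220) + 30713043228805/11664 = 380193/533305 + 30713043228805/11664 = 16379419523572421677/6220469520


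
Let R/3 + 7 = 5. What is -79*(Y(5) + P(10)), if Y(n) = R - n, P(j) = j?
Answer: 79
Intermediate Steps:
R = -6 (R = -21 + 3*5 = -21 + 15 = -6)
Y(n) = -6 - n
-79*(Y(5) + P(10)) = -79*((-6 - 1*5) + 10) = -79*((-6 - 5) + 10) = -79*(-11 + 10) = -79*(-1) = 79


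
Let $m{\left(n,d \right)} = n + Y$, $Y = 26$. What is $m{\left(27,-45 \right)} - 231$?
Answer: $-178$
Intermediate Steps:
$m{\left(n,d \right)} = 26 + n$ ($m{\left(n,d \right)} = n + 26 = 26 + n$)
$m{\left(27,-45 \right)} - 231 = \left(26 + 27\right) - 231 = 53 - 231 = -178$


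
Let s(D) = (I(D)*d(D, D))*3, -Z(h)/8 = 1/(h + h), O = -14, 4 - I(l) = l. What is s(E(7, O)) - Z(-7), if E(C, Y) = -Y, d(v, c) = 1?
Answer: -214/7 ≈ -30.571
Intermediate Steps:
I(l) = 4 - l
Z(h) = -4/h (Z(h) = -8/(h + h) = -8*1/(2*h) = -4/h)
s(D) = 12 - 3*D (s(D) = ((4 - D)*1)*3 = (4 - D)*3 = 12 - 3*D)
s(E(7, O)) - Z(-7) = (12 - (-3)*(-14)) - (-4)/(-7) = (12 - 3*14) - (-4)*(-1)/7 = (12 - 42) - 1*4/7 = -30 - 4/7 = -214/7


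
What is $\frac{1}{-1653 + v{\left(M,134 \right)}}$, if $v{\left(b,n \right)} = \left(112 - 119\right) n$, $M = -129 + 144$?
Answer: $- \frac{1}{2591} \approx -0.00038595$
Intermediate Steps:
$M = 15$
$v{\left(b,n \right)} = - 7 n$ ($v{\left(b,n \right)} = \left(112 - 119\right) n = - 7 n$)
$\frac{1}{-1653 + v{\left(M,134 \right)}} = \frac{1}{-1653 - 938} = \frac{1}{-2591} = - \frac{1}{2591}$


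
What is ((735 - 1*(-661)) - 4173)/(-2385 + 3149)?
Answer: -2777/764 ≈ -3.6348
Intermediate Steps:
((735 - 1*(-661)) - 4173)/(-2385 + 3149) = ((735 + 661) - 4173)/764 = (1396 - 4173)*(1/764) = -2777*1/764 = -2777/764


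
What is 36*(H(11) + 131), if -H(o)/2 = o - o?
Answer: 4716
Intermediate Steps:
H(o) = 0 (H(o) = -2*(o - o) = -2*0 = 0)
36*(H(11) + 131) = 36*(0 + 131) = 36*131 = 4716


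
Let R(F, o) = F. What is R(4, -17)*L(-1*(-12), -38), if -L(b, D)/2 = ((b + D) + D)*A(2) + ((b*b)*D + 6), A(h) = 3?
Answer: 45264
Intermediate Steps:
L(b, D) = -12 - 12*D - 6*b - 2*D*b² (L(b, D) = -2*(((b + D) + D)*3 + ((b*b)*D + 6)) = -2*(((D + b) + D)*3 + (b²*D + 6)) = -2*((b + 2*D)*3 + (D*b² + 6)) = -2*((3*b + 6*D) + (6 + D*b²)) = -2*(6 + 3*b + 6*D + D*b²) = -12 - 12*D - 6*b - 2*D*b²)
R(4, -17)*L(-1*(-12), -38) = 4*(-12 - 12*(-38) - (-6)*(-12) - 2*(-38)*(-1*(-12))²) = 4*(-12 + 456 - 6*12 - 2*(-38)*12²) = 4*(-12 + 456 - 72 - 2*(-38)*144) = 4*(-12 + 456 - 72 + 10944) = 4*11316 = 45264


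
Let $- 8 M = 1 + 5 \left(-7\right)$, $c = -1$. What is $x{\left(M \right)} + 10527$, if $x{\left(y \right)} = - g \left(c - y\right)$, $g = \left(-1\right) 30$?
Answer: $\frac{20739}{2} \approx 10370.0$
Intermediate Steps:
$g = -30$
$M = \frac{17}{4}$ ($M = - \frac{1 + 5 \left(-7\right)}{8} = - \frac{1 - 35}{8} = \left(- \frac{1}{8}\right) \left(-34\right) = \frac{17}{4} \approx 4.25$)
$x{\left(y \right)} = -30 - 30 y$ ($x{\left(y \right)} = - \left(-30\right) \left(-1 - y\right) = - (30 + 30 y) = -30 - 30 y$)
$x{\left(M \right)} + 10527 = \left(-30 - \frac{255}{2}\right) + 10527 = - \frac{315}{2} + 10527 = \frac{20739}{2}$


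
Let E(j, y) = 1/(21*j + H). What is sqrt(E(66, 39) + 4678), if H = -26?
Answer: sqrt(540776885)/340 ≈ 68.396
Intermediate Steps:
E(j, y) = 1/(-26 + 21*j) (E(j, y) = 1/(21*j - 26) = 1/(-26 + 21*j))
sqrt(E(66, 39) + 4678) = sqrt(1/(-26 + 21*66) + 4678) = sqrt(1/(-26 + 1386) + 4678) = sqrt(1/1360 + 4678) = sqrt(6362081/1360) = sqrt(540776885)/340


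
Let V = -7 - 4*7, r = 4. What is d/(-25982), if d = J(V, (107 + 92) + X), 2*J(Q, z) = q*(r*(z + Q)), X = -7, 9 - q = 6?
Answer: -471/12991 ≈ -0.036256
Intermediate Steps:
q = 3 (q = 9 - 1*6 = 9 - 6 = 3)
V = -35 (V = -7 - 28 = -35)
J(Q, z) = 6*Q + 6*z (J(Q, z) = (3*(4*(z + Q)))/2 = (3*(4*(Q + z)))/2 = (3*(4*Q + 4*z))/2 = (12*Q + 12*z)/2 = 6*Q + 6*z)
d = 942 (d = 6*(-35) + 6*((107 + 92) - 7) = -210 + 6*(199 - 7) = -210 + 6*192 = -210 + 1152 = 942)
d/(-25982) = 942/(-25982) = 942*(-1/25982) = -471/12991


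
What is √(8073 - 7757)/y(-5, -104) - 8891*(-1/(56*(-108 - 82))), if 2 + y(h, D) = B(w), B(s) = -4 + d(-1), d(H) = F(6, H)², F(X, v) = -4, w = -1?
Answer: -8891/10640 + √79/5 ≈ 0.94202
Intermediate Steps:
d(H) = 16 (d(H) = (-4)² = 16)
B(s) = 12 (B(s) = -4 + 16 = 12)
y(h, D) = 10 (y(h, D) = -2 + 12 = 10)
√(8073 - 7757)/y(-5, -104) - 8891*(-1/(56*(-108 - 82))) = √(8073 - 7757)/10 - 8891*(-1/(56*(-108 - 82))) = √316*(⅒) - 8891/((-56*(-190))) = (2*√79)*(⅒) - 8891/10640 = √79/5 - 8891*1/10640 = √79/5 - 8891/10640 = -8891/10640 + √79/5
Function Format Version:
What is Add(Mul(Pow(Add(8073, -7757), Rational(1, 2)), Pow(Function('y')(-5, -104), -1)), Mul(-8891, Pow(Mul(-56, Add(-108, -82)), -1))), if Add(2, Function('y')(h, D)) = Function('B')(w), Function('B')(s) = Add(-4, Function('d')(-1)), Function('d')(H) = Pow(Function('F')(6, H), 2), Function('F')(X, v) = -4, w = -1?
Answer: Add(Rational(-8891, 10640), Mul(Rational(1, 5), Pow(79, Rational(1, 2)))) ≈ 0.94202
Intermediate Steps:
Function('d')(H) = 16 (Function('d')(H) = Pow(-4, 2) = 16)
Function('B')(s) = 12 (Function('B')(s) = Add(-4, 16) = 12)
Function('y')(h, D) = 10 (Function('y')(h, D) = Add(-2, 12) = 10)
Add(Mul(Pow(Add(8073, -7757), Rational(1, 2)), Pow(Function('y')(-5, -104), -1)), Mul(-8891, Pow(Mul(-56, Add(-108, -82)), -1))) = Add(Mul(Pow(Add(8073, -7757), Rational(1, 2)), Pow(10, -1)), Mul(-8891, Pow(Mul(-56, Add(-108, -82)), -1))) = Add(Mul(Pow(316, Rational(1, 2)), Rational(1, 10)), Mul(-8891, Pow(Mul(-56, -190), -1))) = Add(Mul(Mul(2, Pow(79, Rational(1, 2))), Rational(1, 10)), Mul(-8891, Pow(10640, -1))) = Add(Mul(Rational(1, 5), Pow(79, Rational(1, 2))), Mul(-8891, Rational(1, 10640))) = Add(Mul(Rational(1, 5), Pow(79, Rational(1, 2))), Rational(-8891, 10640)) = Add(Rational(-8891, 10640), Mul(Rational(1, 5), Pow(79, Rational(1, 2))))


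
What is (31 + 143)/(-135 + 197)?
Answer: 87/31 ≈ 2.8064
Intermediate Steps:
(31 + 143)/(-135 + 197) = 174/62 = 174*(1/62) = 87/31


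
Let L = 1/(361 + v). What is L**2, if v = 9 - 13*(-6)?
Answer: 1/200704 ≈ 4.9825e-6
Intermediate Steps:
v = 87 (v = 9 + 78 = 87)
L = 1/448 (L = 1/(361 + 87) = 1/448 ≈ 0.0022321)
L**2 = (1/448)**2 = 1/200704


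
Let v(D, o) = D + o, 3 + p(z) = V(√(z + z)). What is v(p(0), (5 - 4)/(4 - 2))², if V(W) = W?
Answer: 25/4 ≈ 6.2500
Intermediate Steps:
p(z) = -3 + √2*√z (p(z) = -3 + √(z + z) = -3 + √(2*z) = -3 + √2*√z)
v(p(0), (5 - 4)/(4 - 2))² = ((-3 + √2*√0) + (5 - 4)/(4 - 2))² = ((-3 + √2*0) + 1/2)² = ((-3 + 0) + 1*(½))² = (-3 + ½)² = (-5/2)² = 25/4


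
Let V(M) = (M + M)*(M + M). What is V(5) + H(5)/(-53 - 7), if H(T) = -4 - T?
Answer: 2003/20 ≈ 100.15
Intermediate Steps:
V(M) = 4*M² (V(M) = (2*M)*(2*M) = 4*M²)
V(5) + H(5)/(-53 - 7) = 4*5² + (-4 - 1*5)/(-53 - 7) = 4*25 + (-4 - 5)/(-60) = 100 - 1/60*(-9) = 100 + 3/20 = 2003/20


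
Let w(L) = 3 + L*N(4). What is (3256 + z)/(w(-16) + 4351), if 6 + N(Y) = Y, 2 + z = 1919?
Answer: 5173/4386 ≈ 1.1794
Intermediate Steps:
z = 1917 (z = -2 + 1919 = 1917)
N(Y) = -6 + Y
w(L) = 3 - 2*L (w(L) = 3 + L*(-6 + 4) = 3 + L*(-2) = 3 - 2*L)
(3256 + z)/(w(-16) + 4351) = (3256 + 1917)/((3 - 2*(-16)) + 4351) = 5173/((3 + 32) + 4351) = 5173/(35 + 4351) = 5173/4386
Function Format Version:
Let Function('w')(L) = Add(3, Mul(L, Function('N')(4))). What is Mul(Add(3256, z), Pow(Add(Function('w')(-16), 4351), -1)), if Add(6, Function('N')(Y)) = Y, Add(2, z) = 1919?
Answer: Rational(5173, 4386) ≈ 1.1794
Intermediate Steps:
z = 1917 (z = Add(-2, 1919) = 1917)
Function('N')(Y) = Add(-6, Y)
Function('w')(L) = Add(3, Mul(-2, L)) (Function('w')(L) = Add(3, Mul(L, Add(-6, 4))) = Add(3, Mul(L, -2)) = Add(3, Mul(-2, L)))
Mul(Add(3256, z), Pow(Add(Function('w')(-16), 4351), -1)) = Mul(Add(3256, 1917), Pow(Add(Add(3, Mul(-2, -16)), 4351), -1)) = Mul(5173, Pow(Add(Add(3, 32), 4351), -1)) = Mul(5173, Pow(Add(35, 4351), -1)) = Mul(5173, Pow(4386, -1)) = Mul(5173, Rational(1, 4386)) = Rational(5173, 4386)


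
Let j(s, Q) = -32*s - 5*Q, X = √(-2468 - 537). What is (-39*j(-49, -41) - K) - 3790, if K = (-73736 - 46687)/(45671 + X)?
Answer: (-72937*√3005 + 3330985304*I)/(√3005 - 45671*I) ≈ -72934.0 - 0.0031648*I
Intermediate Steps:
X = I*√3005 (X = √(-3005) = I*√3005 ≈ 54.818*I)
K = -120423/(45671 + I*√3005) (K = (-73736 - 46687)/(45671 + I*√3005) = -120423/(45671 + I*√3005) ≈ -2.6367 + 0.0031648*I)
(-39*j(-49, -41) - K) - 3790 = (-39*(-32*(-49) - 5*(-41)) - (-1833279611/695281082 + 40141*I*√3005/695281082)) - 3790 = (-39*(1568 + 205) + (1833279611/695281082 - 40141*I*√3005/695281082)) - 3790 = (-39*1773 + (1833279611/695281082 - 40141*I*√3005/695281082)) - 3790 = (-69147 + (1833279611/695281082 - 40141*I*√3005/695281082)) - 3790 = (-48074767697443/695281082 - 40141*I*√3005/695281082) - 3790 = -50709882998223/695281082 - 40141*I*√3005/695281082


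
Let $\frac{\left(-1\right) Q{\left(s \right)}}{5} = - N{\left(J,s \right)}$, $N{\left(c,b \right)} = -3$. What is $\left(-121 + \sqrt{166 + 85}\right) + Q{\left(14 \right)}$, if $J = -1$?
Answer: $-136 + \sqrt{251} \approx -120.16$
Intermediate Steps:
$Q{\left(s \right)} = -15$ ($Q{\left(s \right)} = - 5 \left(\left(-1\right) \left(-3\right)\right) = \left(-5\right) 3 = -15$)
$\left(-121 + \sqrt{166 + 85}\right) + Q{\left(14 \right)} = \left(-121 + \sqrt{166 + 85}\right) - 15 = \left(-121 + \sqrt{251}\right) - 15 = -136 + \sqrt{251}$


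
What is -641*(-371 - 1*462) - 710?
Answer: 533243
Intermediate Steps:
-641*(-371 - 1*462) - 710 = -641*(-371 - 462) - 710 = -641*(-833) - 710 = 533953 - 710 = 533243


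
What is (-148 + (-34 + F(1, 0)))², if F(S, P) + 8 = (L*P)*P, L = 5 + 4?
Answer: 36100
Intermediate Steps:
L = 9
F(S, P) = -8 + 9*P² (F(S, P) = -8 + (9*P)*P = -8 + 9*P²)
(-148 + (-34 + F(1, 0)))² = (-148 + (-34 + (-8 + 9*0²)))² = (-148 + (-34 + (-8 + 9*0)))² = (-148 + (-34 + (-8 + 0)))² = (-148 + (-34 - 8))² = (-148 - 42)² = (-190)² = 36100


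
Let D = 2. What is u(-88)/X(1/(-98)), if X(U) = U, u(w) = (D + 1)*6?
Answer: -1764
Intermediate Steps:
u(w) = 18 (u(w) = (2 + 1)*6 = 3*6 = 18)
u(-88)/X(1/(-98)) = 18/(1/(-98)) = 18/(-1/98) = 18*(-98) = -1764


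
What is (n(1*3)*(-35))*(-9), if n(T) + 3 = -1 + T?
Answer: -315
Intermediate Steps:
n(T) = -4 + T (n(T) = -3 + (-1 + T) = -4 + T)
(n(1*3)*(-35))*(-9) = ((-4 + 1*3)*(-35))*(-9) = ((-4 + 3)*(-35))*(-9) = -1*(-35)*(-9) = 35*(-9) = -315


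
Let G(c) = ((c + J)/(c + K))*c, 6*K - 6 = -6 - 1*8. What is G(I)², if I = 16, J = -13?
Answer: 1296/121 ≈ 10.711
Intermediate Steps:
K = -4/3 (K = 1 + (-6 - 1*8)/6 = 1 + (-6 - 8)/6 = 1 + (⅙)*(-14) = 1 - 7/3 = -4/3 ≈ -1.3333)
G(c) = c*(-13 + c)/(-4/3 + c) (G(c) = ((c - 13)/(c - 4/3))*c = ((-13 + c)/(-4/3 + c))*c = c*(-13 + c)/(-4/3 + c))
G(I)² = (3*16*(-13 + 16)/(-4 + 3*16))² = (3*16*3/(-4 + 48))² = (3*16*3/44)² = (3*16*(1/44)*3)² = (36/11)² = 1296/121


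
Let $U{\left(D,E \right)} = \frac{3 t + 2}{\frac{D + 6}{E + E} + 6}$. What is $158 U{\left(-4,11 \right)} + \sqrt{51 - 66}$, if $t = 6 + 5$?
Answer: $\frac{60830}{67} + i \sqrt{15} \approx 907.91 + 3.873 i$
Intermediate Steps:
$t = 11$
$U{\left(D,E \right)} = \frac{35}{6 + \frac{6 + D}{2 E}}$ ($U{\left(D,E \right)} = \frac{3 \cdot 11 + 2}{\frac{D + 6}{E + E} + 6} = \frac{33 + 2}{\frac{6 + D}{2 E} + 6} = \frac{35}{\left(6 + D\right) \frac{1}{2 E} + 6} = \frac{35}{\frac{6 + D}{2 E} + 6} = \frac{35}{6 + \frac{6 + D}{2 E}}$)
$158 U{\left(-4,11 \right)} + \sqrt{51 - 66} = 158 \cdot 70 \cdot 11 \frac{1}{6 - 4 + 12 \cdot 11} + \sqrt{51 - 66} = 158 \cdot 70 \cdot 11 \frac{1}{6 - 4 + 132} + \sqrt{-15} = 158 \cdot 70 \cdot 11 \cdot \frac{1}{134} + i \sqrt{15} = 158 \cdot \frac{385}{67} + i \sqrt{15} = \frac{60830}{67} + i \sqrt{15}$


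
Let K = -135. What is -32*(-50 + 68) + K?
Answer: -711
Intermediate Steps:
-32*(-50 + 68) + K = -32*(-50 + 68) - 135 = -32*18 - 135 = -576 - 135 = -711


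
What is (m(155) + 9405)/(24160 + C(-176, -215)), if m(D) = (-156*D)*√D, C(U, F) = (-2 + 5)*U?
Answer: 9405/23632 - 6045*√155/5908 ≈ -12.341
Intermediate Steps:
C(U, F) = 3*U
m(D) = -156*D^(3/2)
(m(155) + 9405)/(24160 + C(-176, -215)) = (-24180*√155 + 9405)/(24160 + 3*(-176)) = (-24180*√155 + 9405)/(24160 - 528) = (-24180*√155 + 9405)/23632 = (9405 - 24180*√155)*(1/23632) = 9405/23632 - 6045*√155/5908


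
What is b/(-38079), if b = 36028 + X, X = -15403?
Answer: -6875/12693 ≈ -0.54164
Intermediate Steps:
b = 20625 (b = 36028 - 15403 = 20625)
b/(-38079) = 20625/(-38079) = 20625*(-1/38079) = -6875/12693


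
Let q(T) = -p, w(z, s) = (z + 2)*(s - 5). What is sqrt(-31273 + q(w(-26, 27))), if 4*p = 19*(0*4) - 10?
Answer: 3*I*sqrt(13898)/2 ≈ 176.83*I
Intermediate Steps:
p = -5/2 (p = (19*(0*4) - 10)/4 = (19*0 - 10)/4 = (0 - 10)/4 = (1/4)*(-10) = -5/2 ≈ -2.5000)
w(z, s) = (-5 + s)*(2 + z) (w(z, s) = (2 + z)*(-5 + s) = (-5 + s)*(2 + z))
q(T) = 5/2 (q(T) = -1*(-5/2) = 5/2)
sqrt(-31273 + q(w(-26, 27))) = sqrt(-31273 + 5/2) = sqrt(-62541/2) = 3*I*sqrt(13898)/2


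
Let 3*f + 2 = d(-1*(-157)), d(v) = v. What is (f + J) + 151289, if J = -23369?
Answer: 383915/3 ≈ 1.2797e+5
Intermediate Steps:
f = 155/3 (f = -2/3 + (-1*(-157))/3 = -2/3 + (1/3)*157 = -2/3 + 157/3 = 155/3 ≈ 51.667)
(f + J) + 151289 = (155/3 - 23369) + 151289 = -69952/3 + 151289 = 383915/3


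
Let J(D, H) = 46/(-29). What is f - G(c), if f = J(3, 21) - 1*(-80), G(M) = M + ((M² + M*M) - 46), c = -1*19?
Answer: -16779/29 ≈ -578.59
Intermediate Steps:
J(D, H) = -46/29 (J(D, H) = 46*(-1/29) = -46/29)
c = -19
G(M) = -46 + M + 2*M² (G(M) = M + ((M² + M²) - 46) = M + (2*M² - 46) = M + (-46 + 2*M²) = -46 + M + 2*M²)
f = 2274/29 (f = -46/29 - 1*(-80) = -46/29 + 80 = 2274/29 ≈ 78.414)
f - G(c) = 2274/29 - (-46 - 19 + 2*(-19)²) = 2274/29 - (-46 - 19 + 2*361) = 2274/29 - (-46 - 19 + 722) = 2274/29 - 1*657 = 2274/29 - 657 = -16779/29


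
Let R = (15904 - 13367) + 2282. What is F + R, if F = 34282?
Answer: 39101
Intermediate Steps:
R = 4819 (R = 2537 + 2282 = 4819)
F + R = 34282 + 4819 = 39101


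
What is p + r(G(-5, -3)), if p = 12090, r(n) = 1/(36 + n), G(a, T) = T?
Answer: 398971/33 ≈ 12090.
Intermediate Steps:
p + r(G(-5, -3)) = 12090 + 1/(36 - 3) = 12090 + 1/33 = 398971/33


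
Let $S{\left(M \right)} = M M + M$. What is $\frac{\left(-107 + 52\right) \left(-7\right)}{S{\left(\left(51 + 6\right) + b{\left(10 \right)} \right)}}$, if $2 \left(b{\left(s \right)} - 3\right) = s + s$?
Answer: $\frac{11}{142} \approx 0.077465$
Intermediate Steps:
$b{\left(s \right)} = 3 + s$ ($b{\left(s \right)} = 3 + \frac{s + s}{2} = 3 + \frac{2 s}{2} = 3 + s$)
$S{\left(M \right)} = M + M^{2}$ ($S{\left(M \right)} = M^{2} + M = M + M^{2}$)
$\frac{\left(-107 + 52\right) \left(-7\right)}{S{\left(\left(51 + 6\right) + b{\left(10 \right)} \right)}} = \frac{\left(-107 + 52\right) \left(-7\right)}{\left(\left(51 + 6\right) + \left(3 + 10\right)\right) \left(1 + \left(\left(51 + 6\right) + \left(3 + 10\right)\right)\right)} = \frac{\left(-55\right) \left(-7\right)}{\left(57 + 13\right) \left(1 + \left(57 + 13\right)\right)} = \frac{385}{70 \left(1 + 70\right)} = \frac{385}{70 \cdot 71} = \frac{385}{4970} = 385 \cdot \frac{1}{4970} = \frac{11}{142}$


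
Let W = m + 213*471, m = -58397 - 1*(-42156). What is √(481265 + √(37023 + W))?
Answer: √(481265 + √121105) ≈ 693.98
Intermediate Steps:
m = -16241 (m = -58397 + 42156 = -16241)
W = 84082 (W = -16241 + 213*471 = -16241 + 100323 = 84082)
√(481265 + √(37023 + W)) = √(481265 + √(37023 + 84082)) = √(481265 + √121105)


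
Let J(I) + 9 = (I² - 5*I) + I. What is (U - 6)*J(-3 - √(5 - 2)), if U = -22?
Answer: -420 - 280*√3 ≈ -904.97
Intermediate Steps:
J(I) = -9 + I² - 4*I (J(I) = -9 + ((I² - 5*I) + I) = -9 + (I² - 4*I) = -9 + I² - 4*I)
(U - 6)*J(-3 - √(5 - 2)) = (-22 - 6)*(-9 + (-3 - √(5 - 2))² - 4*(-3 - √(5 - 2))) = -28*(-9 + (-3 - √3)² - 4*(-3 - √3)) = -28*(-9 + (-3 - √3)² + (12 + 4*√3)) = -28*(3 + (-3 - √3)² + 4*√3) = -84 - 112*√3 - 28*(-3 - √3)²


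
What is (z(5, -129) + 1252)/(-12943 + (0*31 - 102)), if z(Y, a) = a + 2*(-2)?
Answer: -1119/13045 ≈ -0.085780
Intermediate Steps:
z(Y, a) = -4 + a (z(Y, a) = a - 4 = -4 + a)
(z(5, -129) + 1252)/(-12943 + (0*31 - 102)) = ((-4 - 129) + 1252)/(-12943 + (0*31 - 102)) = (-133 + 1252)/(-12943 + (0 - 102)) = 1119/(-12943 - 102) = 1119/(-13045) = 1119*(-1/13045) = -1119/13045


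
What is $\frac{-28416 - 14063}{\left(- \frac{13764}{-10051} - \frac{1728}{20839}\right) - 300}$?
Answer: $\frac{8897345023931}{62566376832} \approx 142.21$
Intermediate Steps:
$\frac{-28416 - 14063}{\left(- \frac{13764}{-10051} - \frac{1728}{20839}\right) - 300} = - \frac{42479}{\left(\left(-13764\right) \left(- \frac{1}{10051}\right) - \frac{1728}{20839}\right) - 300} = - \frac{42479}{\left(\frac{13764}{10051} - \frac{1728}{20839}\right) - 300} = - \frac{42479}{\frac{269459868}{209452789} - 300} = - \frac{42479}{- \frac{62566376832}{209452789}} = \left(-42479\right) \left(- \frac{209452789}{62566376832}\right) = \frac{8897345023931}{62566376832}$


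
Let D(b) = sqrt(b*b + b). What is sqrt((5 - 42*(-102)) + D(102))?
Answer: sqrt(4289 + sqrt(10506)) ≈ 66.268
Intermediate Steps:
D(b) = sqrt(b + b**2) (D(b) = sqrt(b**2 + b) = sqrt(b + b**2))
sqrt((5 - 42*(-102)) + D(102)) = sqrt((5 - 42*(-102)) + sqrt(102*(1 + 102))) = sqrt((5 + 4284) + sqrt(102*103)) = sqrt(4289 + sqrt(10506))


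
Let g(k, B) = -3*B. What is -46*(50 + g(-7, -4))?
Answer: -2852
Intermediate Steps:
-46*(50 + g(-7, -4)) = -46*(50 - 3*(-4)) = -46*(50 + 12) = -46*62 = -2852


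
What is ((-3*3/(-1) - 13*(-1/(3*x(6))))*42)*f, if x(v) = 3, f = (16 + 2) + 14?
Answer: 42112/3 ≈ 14037.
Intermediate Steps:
f = 32 (f = 18 + 14 = 32)
((-3*3/(-1) - 13*(-1/(3*x(6))))*42)*f = ((-3*3/(-1) - 13/((-3*3)))*42)*32 = ((-9*(-1) - 13/(-9))*42)*32 = ((9 - 13*(-⅑))*42)*32 = ((9 + 13/9)*42)*32 = ((94/9)*42)*32 = (1316/3)*32 = 42112/3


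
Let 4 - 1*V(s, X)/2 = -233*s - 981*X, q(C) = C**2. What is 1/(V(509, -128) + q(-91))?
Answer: -1/5653 ≈ -0.00017690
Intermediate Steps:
V(s, X) = 8 + 466*s + 1962*X (V(s, X) = 8 - 2*(-233*s - 981*X) = 8 - 2*(-981*X - 233*s) = 8 + (466*s + 1962*X) = 8 + 466*s + 1962*X)
1/(V(509, -128) + q(-91)) = 1/((8 + 466*509 + 1962*(-128)) + (-91)**2) = 1/((8 + 237194 - 251136) + 8281) = 1/(-13934 + 8281) = 1/(-5653) = -1/5653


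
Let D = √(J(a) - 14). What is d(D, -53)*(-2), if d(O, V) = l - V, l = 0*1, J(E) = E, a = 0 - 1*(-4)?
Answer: -106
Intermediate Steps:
a = 4 (a = 0 + 4 = 4)
D = I*√10 (D = √(4 - 14) = √(-10) = I*√10 ≈ 3.1623*I)
l = 0
d(O, V) = -V (d(O, V) = 0 - V = -V)
d(D, -53)*(-2) = -1*(-53)*(-2) = 53*(-2) = -106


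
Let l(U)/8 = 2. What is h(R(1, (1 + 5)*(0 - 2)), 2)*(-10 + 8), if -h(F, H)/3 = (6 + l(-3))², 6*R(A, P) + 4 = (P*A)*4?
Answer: 2904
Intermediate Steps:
l(U) = 16 (l(U) = 8*2 = 16)
R(A, P) = -⅔ + 2*A*P/3 (R(A, P) = -⅔ + ((P*A)*4)/6 = -⅔ + ((A*P)*4)/6 = -⅔ + (4*A*P)/6 = -⅔ + 2*A*P/3)
h(F, H) = -1452 (h(F, H) = -3*(6 + 16)² = -3*22² = -3*484 = -1452)
h(R(1, (1 + 5)*(0 - 2)), 2)*(-10 + 8) = -1452*(-10 + 8) = -1452*(-2) = 2904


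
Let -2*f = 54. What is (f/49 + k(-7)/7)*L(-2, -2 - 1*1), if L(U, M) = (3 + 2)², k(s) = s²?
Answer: 7900/49 ≈ 161.22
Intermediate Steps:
f = -27 (f = -½*54 = -27)
L(U, M) = 25 (L(U, M) = 5² = 25)
(f/49 + k(-7)/7)*L(-2, -2 - 1*1) = (-27/49 + (-7)²/7)*25 = (-27*1/49 + 49*(⅐))*25 = (-27/49 + 7)*25 = (316/49)*25 = 7900/49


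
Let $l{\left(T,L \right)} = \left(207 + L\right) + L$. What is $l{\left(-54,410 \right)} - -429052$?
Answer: $430079$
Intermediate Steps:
$l{\left(T,L \right)} = 207 + 2 L$
$l{\left(-54,410 \right)} - -429052 = \left(207 + 2 \cdot 410\right) - -429052 = \left(207 + 820\right) + 429052 = 1027 + 429052 = 430079$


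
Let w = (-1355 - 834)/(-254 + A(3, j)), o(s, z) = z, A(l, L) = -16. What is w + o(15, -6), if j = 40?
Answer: 569/270 ≈ 2.1074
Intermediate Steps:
w = 2189/270 (w = (-1355 - 834)/(-254 - 16) = -2189/(-270) = -2189*(-1/270) = 2189/270 ≈ 8.1074)
w + o(15, -6) = 2189/270 - 6 = 569/270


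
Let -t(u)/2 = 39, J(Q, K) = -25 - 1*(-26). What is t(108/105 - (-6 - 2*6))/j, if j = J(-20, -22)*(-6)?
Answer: 13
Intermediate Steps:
J(Q, K) = 1 (J(Q, K) = -25 + 26 = 1)
t(u) = -78 (t(u) = -2*39 = -78)
j = -6 (j = 1*(-6) = -6)
t(108/105 - (-6 - 2*6))/j = -78/(-6) = -78*(-⅙) = 13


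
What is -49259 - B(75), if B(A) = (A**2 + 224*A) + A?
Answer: -71759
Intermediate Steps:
B(A) = A**2 + 225*A
-49259 - B(75) = -49259 - 75*(225 + 75) = -49259 - 75*300 = -49259 - 1*22500 = -49259 - 22500 = -71759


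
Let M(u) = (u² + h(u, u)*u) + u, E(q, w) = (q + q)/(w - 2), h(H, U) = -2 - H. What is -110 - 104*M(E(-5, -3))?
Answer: 98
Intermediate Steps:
E(q, w) = 2*q/(-2 + w) (E(q, w) = (2*q)/(-2 + w) = 2*q/(-2 + w))
M(u) = u + u² + u*(-2 - u) (M(u) = (u² + (-2 - u)*u) + u = (u² + u*(-2 - u)) + u = u + u² + u*(-2 - u))
-110 - 104*M(E(-5, -3)) = -110 - (-104)*2*(-5)/(-2 - 3) = -110 - (-104)*2*(-5)/(-5) = -110 - (-104)*2*(-5)*(-⅕) = -110 - (-104)*2 = -110 - 104*(-2) = -110 + 208 = 98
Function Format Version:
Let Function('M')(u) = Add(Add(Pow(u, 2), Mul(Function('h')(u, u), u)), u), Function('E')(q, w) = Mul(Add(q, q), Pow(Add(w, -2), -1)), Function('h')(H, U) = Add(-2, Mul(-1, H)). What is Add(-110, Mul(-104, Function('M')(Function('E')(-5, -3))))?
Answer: 98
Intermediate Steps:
Function('E')(q, w) = Mul(2, q, Pow(Add(-2, w), -1)) (Function('E')(q, w) = Mul(Mul(2, q), Pow(Add(-2, w), -1)) = Mul(2, q, Pow(Add(-2, w), -1)))
Function('M')(u) = Add(u, Pow(u, 2), Mul(u, Add(-2, Mul(-1, u)))) (Function('M')(u) = Add(Add(Pow(u, 2), Mul(Add(-2, Mul(-1, u)), u)), u) = Add(Add(Pow(u, 2), Mul(u, Add(-2, Mul(-1, u)))), u) = Add(u, Pow(u, 2), Mul(u, Add(-2, Mul(-1, u)))))
Add(-110, Mul(-104, Function('M')(Function('E')(-5, -3)))) = Add(-110, Mul(-104, Mul(-1, Mul(2, -5, Pow(Add(-2, -3), -1))))) = Add(-110, Mul(-104, Mul(-1, Mul(2, -5, Pow(-5, -1))))) = Add(-110, Mul(-104, Mul(-1, Mul(2, -5, Rational(-1, 5))))) = Add(-110, Mul(-104, Mul(-1, 2))) = Add(-110, Mul(-104, -2)) = Add(-110, 208) = 98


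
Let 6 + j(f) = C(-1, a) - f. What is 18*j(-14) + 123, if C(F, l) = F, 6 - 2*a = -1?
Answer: 249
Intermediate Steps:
a = 7/2 (a = 3 - ½*(-1) = 3 + ½ = 7/2 ≈ 3.5000)
j(f) = -7 - f (j(f) = -6 + (-1 - f) = -7 - f)
18*j(-14) + 123 = 18*(-7 - 1*(-14)) + 123 = 18*(-7 + 14) + 123 = 18*7 + 123 = 126 + 123 = 249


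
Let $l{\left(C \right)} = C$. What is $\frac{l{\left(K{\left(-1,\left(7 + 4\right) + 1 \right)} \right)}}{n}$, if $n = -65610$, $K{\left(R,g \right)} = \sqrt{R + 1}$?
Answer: $0$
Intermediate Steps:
$K{\left(R,g \right)} = \sqrt{1 + R}$
$\frac{l{\left(K{\left(-1,\left(7 + 4\right) + 1 \right)} \right)}}{n} = \frac{\sqrt{1 - 1}}{-65610} = \sqrt{0} \left(- \frac{1}{65610}\right) = 0 \left(- \frac{1}{65610}\right) = 0$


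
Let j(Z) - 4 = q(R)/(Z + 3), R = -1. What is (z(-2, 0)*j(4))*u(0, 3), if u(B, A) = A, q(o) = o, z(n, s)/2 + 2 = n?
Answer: -648/7 ≈ -92.571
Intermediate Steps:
z(n, s) = -4 + 2*n
j(Z) = 4 - 1/(3 + Z) (j(Z) = 4 - 1/(Z + 3) = 4 - 1/(3 + Z))
(z(-2, 0)*j(4))*u(0, 3) = ((-4 + 2*(-2))*((11 + 4*4)/(3 + 4)))*3 = ((-4 - 4)*((11 + 16)/7))*3 = -8*27/7*3 = -216/7*3 = -648/7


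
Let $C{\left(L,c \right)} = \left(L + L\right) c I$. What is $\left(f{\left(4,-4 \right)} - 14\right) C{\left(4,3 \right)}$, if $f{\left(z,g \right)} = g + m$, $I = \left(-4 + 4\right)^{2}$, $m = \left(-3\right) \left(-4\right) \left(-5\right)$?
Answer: $0$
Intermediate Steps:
$m = -60$ ($m = 12 \left(-5\right) = -60$)
$I = 0$ ($I = 0^{2} = 0$)
$C{\left(L,c \right)} = 0$ ($C{\left(L,c \right)} = \left(L + L\right) c 0 = 2 L c 0 = 0$)
$f{\left(z,g \right)} = -60 + g$ ($f{\left(z,g \right)} = g - 60 = -60 + g$)
$\left(f{\left(4,-4 \right)} - 14\right) C{\left(4,3 \right)} = \left(\left(-60 - 4\right) - 14\right) 0 = \left(-64 - 14\right) 0 = \left(-78\right) 0 = 0$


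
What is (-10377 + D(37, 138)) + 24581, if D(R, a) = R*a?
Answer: 19310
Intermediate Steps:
(-10377 + D(37, 138)) + 24581 = (-10377 + 37*138) + 24581 = (-10377 + 5106) + 24581 = -5271 + 24581 = 19310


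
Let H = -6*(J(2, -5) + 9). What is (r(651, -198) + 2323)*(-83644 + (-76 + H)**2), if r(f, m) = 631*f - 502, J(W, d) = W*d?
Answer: -32489931888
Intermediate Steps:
r(f, m) = -502 + 631*f
H = 6 (H = -6*(2*(-5) + 9) = -6*(-10 + 9) = -6*(-1) = 6)
(r(651, -198) + 2323)*(-83644 + (-76 + H)**2) = ((-502 + 631*651) + 2323)*(-83644 + (-76 + 6)**2) = ((-502 + 410781) + 2323)*(-83644 + (-70)**2) = (410279 + 2323)*(-83644 + 4900) = 412602*(-78744) = -32489931888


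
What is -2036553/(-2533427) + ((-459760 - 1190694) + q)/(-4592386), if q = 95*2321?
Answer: 12975334224951/11634474686822 ≈ 1.1152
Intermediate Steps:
q = 220495
-2036553/(-2533427) + ((-459760 - 1190694) + q)/(-4592386) = -2036553/(-2533427) + ((-459760 - 1190694) + 220495)/(-4592386) = -2036553*(-1/2533427) + (-1650454 + 220495)*(-1/4592386) = 2036553/2533427 - 1429959*(-1/4592386) = 2036553/2533427 + 1429959/4592386 = 12975334224951/11634474686822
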